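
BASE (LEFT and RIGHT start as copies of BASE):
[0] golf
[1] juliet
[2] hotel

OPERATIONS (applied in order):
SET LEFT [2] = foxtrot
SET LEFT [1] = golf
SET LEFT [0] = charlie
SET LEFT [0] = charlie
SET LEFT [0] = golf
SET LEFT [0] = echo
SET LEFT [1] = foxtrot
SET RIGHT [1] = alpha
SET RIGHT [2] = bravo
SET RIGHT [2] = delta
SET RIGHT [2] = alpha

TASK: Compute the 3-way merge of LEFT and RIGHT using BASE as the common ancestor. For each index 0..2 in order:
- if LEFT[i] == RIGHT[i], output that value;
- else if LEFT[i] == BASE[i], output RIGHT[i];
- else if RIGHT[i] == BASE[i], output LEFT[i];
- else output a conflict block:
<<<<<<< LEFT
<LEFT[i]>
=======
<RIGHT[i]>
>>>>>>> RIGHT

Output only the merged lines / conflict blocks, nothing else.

Answer: echo
<<<<<<< LEFT
foxtrot
=======
alpha
>>>>>>> RIGHT
<<<<<<< LEFT
foxtrot
=======
alpha
>>>>>>> RIGHT

Derivation:
Final LEFT:  [echo, foxtrot, foxtrot]
Final RIGHT: [golf, alpha, alpha]
i=0: L=echo, R=golf=BASE -> take LEFT -> echo
i=1: BASE=juliet L=foxtrot R=alpha all differ -> CONFLICT
i=2: BASE=hotel L=foxtrot R=alpha all differ -> CONFLICT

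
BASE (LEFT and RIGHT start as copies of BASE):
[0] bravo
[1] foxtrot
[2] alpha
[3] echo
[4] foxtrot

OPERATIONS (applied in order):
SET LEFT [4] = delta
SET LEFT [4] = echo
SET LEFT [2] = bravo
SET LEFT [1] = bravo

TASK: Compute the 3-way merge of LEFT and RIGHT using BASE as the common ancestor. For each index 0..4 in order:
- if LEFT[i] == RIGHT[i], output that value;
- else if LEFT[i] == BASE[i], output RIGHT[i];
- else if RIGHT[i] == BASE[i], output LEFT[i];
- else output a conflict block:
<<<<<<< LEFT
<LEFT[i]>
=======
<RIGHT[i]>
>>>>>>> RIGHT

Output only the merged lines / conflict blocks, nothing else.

Answer: bravo
bravo
bravo
echo
echo

Derivation:
Final LEFT:  [bravo, bravo, bravo, echo, echo]
Final RIGHT: [bravo, foxtrot, alpha, echo, foxtrot]
i=0: L=bravo R=bravo -> agree -> bravo
i=1: L=bravo, R=foxtrot=BASE -> take LEFT -> bravo
i=2: L=bravo, R=alpha=BASE -> take LEFT -> bravo
i=3: L=echo R=echo -> agree -> echo
i=4: L=echo, R=foxtrot=BASE -> take LEFT -> echo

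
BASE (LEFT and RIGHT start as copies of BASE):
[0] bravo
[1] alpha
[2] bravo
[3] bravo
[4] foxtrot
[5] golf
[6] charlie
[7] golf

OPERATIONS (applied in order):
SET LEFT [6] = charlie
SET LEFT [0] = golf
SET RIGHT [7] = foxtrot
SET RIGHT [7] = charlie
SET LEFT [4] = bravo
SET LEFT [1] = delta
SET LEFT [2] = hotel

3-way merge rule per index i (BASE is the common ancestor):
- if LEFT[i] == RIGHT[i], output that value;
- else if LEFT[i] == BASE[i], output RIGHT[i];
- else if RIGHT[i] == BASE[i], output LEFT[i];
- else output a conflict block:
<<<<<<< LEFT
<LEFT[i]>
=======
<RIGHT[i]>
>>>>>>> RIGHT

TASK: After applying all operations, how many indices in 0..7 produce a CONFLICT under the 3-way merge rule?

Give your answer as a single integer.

Final LEFT:  [golf, delta, hotel, bravo, bravo, golf, charlie, golf]
Final RIGHT: [bravo, alpha, bravo, bravo, foxtrot, golf, charlie, charlie]
i=0: L=golf, R=bravo=BASE -> take LEFT -> golf
i=1: L=delta, R=alpha=BASE -> take LEFT -> delta
i=2: L=hotel, R=bravo=BASE -> take LEFT -> hotel
i=3: L=bravo R=bravo -> agree -> bravo
i=4: L=bravo, R=foxtrot=BASE -> take LEFT -> bravo
i=5: L=golf R=golf -> agree -> golf
i=6: L=charlie R=charlie -> agree -> charlie
i=7: L=golf=BASE, R=charlie -> take RIGHT -> charlie
Conflict count: 0

Answer: 0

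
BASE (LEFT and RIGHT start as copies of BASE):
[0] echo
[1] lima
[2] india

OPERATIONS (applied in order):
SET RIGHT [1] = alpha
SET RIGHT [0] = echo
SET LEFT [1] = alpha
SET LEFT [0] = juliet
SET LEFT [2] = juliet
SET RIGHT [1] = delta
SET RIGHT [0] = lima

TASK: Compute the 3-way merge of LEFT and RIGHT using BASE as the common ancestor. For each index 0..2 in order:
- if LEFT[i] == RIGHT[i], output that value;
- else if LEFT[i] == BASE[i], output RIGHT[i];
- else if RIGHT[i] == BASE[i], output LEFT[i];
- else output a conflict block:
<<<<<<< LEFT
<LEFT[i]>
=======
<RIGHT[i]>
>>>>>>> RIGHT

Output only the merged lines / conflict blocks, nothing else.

Answer: <<<<<<< LEFT
juliet
=======
lima
>>>>>>> RIGHT
<<<<<<< LEFT
alpha
=======
delta
>>>>>>> RIGHT
juliet

Derivation:
Final LEFT:  [juliet, alpha, juliet]
Final RIGHT: [lima, delta, india]
i=0: BASE=echo L=juliet R=lima all differ -> CONFLICT
i=1: BASE=lima L=alpha R=delta all differ -> CONFLICT
i=2: L=juliet, R=india=BASE -> take LEFT -> juliet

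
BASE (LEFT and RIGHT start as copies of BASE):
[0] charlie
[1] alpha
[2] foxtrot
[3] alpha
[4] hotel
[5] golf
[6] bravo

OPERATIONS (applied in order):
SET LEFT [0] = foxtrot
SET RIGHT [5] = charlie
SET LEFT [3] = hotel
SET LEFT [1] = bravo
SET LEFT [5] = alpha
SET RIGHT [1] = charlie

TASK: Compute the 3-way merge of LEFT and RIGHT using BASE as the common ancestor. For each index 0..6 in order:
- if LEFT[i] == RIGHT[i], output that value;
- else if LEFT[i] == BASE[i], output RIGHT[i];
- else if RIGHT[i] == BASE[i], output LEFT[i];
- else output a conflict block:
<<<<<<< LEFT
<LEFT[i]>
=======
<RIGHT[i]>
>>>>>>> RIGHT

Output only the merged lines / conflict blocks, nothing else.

Answer: foxtrot
<<<<<<< LEFT
bravo
=======
charlie
>>>>>>> RIGHT
foxtrot
hotel
hotel
<<<<<<< LEFT
alpha
=======
charlie
>>>>>>> RIGHT
bravo

Derivation:
Final LEFT:  [foxtrot, bravo, foxtrot, hotel, hotel, alpha, bravo]
Final RIGHT: [charlie, charlie, foxtrot, alpha, hotel, charlie, bravo]
i=0: L=foxtrot, R=charlie=BASE -> take LEFT -> foxtrot
i=1: BASE=alpha L=bravo R=charlie all differ -> CONFLICT
i=2: L=foxtrot R=foxtrot -> agree -> foxtrot
i=3: L=hotel, R=alpha=BASE -> take LEFT -> hotel
i=4: L=hotel R=hotel -> agree -> hotel
i=5: BASE=golf L=alpha R=charlie all differ -> CONFLICT
i=6: L=bravo R=bravo -> agree -> bravo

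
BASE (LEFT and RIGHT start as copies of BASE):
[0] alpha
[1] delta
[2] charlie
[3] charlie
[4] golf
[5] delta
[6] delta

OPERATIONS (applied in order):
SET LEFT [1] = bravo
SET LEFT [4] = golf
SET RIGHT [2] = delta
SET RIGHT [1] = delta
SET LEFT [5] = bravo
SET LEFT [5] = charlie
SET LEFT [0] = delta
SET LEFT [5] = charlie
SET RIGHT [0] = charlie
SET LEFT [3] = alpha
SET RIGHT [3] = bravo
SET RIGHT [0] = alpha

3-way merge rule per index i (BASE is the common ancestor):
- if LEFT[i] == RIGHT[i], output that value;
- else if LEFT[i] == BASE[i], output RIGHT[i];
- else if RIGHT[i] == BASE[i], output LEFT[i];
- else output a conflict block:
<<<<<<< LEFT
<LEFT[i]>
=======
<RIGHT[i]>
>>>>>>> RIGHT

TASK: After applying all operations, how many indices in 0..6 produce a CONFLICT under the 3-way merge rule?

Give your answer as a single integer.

Answer: 1

Derivation:
Final LEFT:  [delta, bravo, charlie, alpha, golf, charlie, delta]
Final RIGHT: [alpha, delta, delta, bravo, golf, delta, delta]
i=0: L=delta, R=alpha=BASE -> take LEFT -> delta
i=1: L=bravo, R=delta=BASE -> take LEFT -> bravo
i=2: L=charlie=BASE, R=delta -> take RIGHT -> delta
i=3: BASE=charlie L=alpha R=bravo all differ -> CONFLICT
i=4: L=golf R=golf -> agree -> golf
i=5: L=charlie, R=delta=BASE -> take LEFT -> charlie
i=6: L=delta R=delta -> agree -> delta
Conflict count: 1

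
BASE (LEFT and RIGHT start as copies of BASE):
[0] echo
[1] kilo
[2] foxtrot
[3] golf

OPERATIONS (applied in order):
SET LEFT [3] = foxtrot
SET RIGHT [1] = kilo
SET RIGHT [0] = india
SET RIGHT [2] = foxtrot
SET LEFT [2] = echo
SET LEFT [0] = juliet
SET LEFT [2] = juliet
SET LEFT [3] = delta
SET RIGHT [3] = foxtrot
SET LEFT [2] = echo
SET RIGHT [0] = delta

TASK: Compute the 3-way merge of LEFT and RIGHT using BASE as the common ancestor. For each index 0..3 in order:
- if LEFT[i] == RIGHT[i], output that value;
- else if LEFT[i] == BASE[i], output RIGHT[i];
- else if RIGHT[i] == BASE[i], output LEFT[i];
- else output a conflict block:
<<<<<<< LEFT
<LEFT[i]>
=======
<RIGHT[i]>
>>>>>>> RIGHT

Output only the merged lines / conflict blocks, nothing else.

Answer: <<<<<<< LEFT
juliet
=======
delta
>>>>>>> RIGHT
kilo
echo
<<<<<<< LEFT
delta
=======
foxtrot
>>>>>>> RIGHT

Derivation:
Final LEFT:  [juliet, kilo, echo, delta]
Final RIGHT: [delta, kilo, foxtrot, foxtrot]
i=0: BASE=echo L=juliet R=delta all differ -> CONFLICT
i=1: L=kilo R=kilo -> agree -> kilo
i=2: L=echo, R=foxtrot=BASE -> take LEFT -> echo
i=3: BASE=golf L=delta R=foxtrot all differ -> CONFLICT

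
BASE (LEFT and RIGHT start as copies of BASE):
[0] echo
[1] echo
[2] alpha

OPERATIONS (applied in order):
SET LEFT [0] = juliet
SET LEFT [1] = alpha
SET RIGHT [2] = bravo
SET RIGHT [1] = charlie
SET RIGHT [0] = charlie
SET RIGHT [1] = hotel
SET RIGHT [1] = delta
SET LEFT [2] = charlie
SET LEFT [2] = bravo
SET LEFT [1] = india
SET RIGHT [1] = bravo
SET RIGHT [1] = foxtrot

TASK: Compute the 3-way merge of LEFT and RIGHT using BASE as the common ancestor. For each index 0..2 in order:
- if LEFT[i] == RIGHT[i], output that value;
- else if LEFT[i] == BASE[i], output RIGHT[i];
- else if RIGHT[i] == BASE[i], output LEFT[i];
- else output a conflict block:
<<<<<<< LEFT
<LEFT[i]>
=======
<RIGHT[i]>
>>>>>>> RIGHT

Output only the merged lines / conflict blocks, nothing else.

Final LEFT:  [juliet, india, bravo]
Final RIGHT: [charlie, foxtrot, bravo]
i=0: BASE=echo L=juliet R=charlie all differ -> CONFLICT
i=1: BASE=echo L=india R=foxtrot all differ -> CONFLICT
i=2: L=bravo R=bravo -> agree -> bravo

Answer: <<<<<<< LEFT
juliet
=======
charlie
>>>>>>> RIGHT
<<<<<<< LEFT
india
=======
foxtrot
>>>>>>> RIGHT
bravo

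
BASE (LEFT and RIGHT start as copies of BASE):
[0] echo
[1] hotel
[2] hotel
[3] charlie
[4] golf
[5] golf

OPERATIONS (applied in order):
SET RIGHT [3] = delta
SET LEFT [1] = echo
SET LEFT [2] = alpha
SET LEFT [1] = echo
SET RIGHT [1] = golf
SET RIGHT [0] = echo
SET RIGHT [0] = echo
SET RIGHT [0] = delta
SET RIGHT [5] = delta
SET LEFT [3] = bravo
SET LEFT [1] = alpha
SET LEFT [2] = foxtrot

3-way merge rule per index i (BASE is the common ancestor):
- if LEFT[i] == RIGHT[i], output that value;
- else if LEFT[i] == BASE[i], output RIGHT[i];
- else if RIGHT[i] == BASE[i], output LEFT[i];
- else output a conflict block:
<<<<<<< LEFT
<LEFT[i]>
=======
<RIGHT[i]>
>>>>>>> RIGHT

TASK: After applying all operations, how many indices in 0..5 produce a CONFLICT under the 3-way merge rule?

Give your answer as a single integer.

Final LEFT:  [echo, alpha, foxtrot, bravo, golf, golf]
Final RIGHT: [delta, golf, hotel, delta, golf, delta]
i=0: L=echo=BASE, R=delta -> take RIGHT -> delta
i=1: BASE=hotel L=alpha R=golf all differ -> CONFLICT
i=2: L=foxtrot, R=hotel=BASE -> take LEFT -> foxtrot
i=3: BASE=charlie L=bravo R=delta all differ -> CONFLICT
i=4: L=golf R=golf -> agree -> golf
i=5: L=golf=BASE, R=delta -> take RIGHT -> delta
Conflict count: 2

Answer: 2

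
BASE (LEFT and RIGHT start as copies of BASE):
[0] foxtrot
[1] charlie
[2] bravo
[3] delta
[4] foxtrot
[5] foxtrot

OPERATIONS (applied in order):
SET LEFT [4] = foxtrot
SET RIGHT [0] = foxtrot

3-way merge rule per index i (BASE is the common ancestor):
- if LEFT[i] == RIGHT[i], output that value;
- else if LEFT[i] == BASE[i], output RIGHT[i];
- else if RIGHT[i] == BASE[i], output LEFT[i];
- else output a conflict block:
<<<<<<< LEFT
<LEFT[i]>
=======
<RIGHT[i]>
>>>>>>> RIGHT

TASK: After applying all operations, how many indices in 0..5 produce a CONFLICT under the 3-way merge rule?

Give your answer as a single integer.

Answer: 0

Derivation:
Final LEFT:  [foxtrot, charlie, bravo, delta, foxtrot, foxtrot]
Final RIGHT: [foxtrot, charlie, bravo, delta, foxtrot, foxtrot]
i=0: L=foxtrot R=foxtrot -> agree -> foxtrot
i=1: L=charlie R=charlie -> agree -> charlie
i=2: L=bravo R=bravo -> agree -> bravo
i=3: L=delta R=delta -> agree -> delta
i=4: L=foxtrot R=foxtrot -> agree -> foxtrot
i=5: L=foxtrot R=foxtrot -> agree -> foxtrot
Conflict count: 0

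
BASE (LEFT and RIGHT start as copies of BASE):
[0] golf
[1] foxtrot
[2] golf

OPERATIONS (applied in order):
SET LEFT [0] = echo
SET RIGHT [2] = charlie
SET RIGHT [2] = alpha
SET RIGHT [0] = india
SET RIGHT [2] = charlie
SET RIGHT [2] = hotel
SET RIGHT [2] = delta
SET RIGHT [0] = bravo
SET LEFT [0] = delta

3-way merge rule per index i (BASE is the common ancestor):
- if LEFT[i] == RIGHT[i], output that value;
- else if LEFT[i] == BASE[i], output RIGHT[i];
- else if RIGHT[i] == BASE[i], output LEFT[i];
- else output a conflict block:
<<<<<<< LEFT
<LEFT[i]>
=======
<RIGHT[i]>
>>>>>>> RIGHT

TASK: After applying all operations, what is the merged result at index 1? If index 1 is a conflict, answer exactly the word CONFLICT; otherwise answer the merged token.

Final LEFT:  [delta, foxtrot, golf]
Final RIGHT: [bravo, foxtrot, delta]
i=0: BASE=golf L=delta R=bravo all differ -> CONFLICT
i=1: L=foxtrot R=foxtrot -> agree -> foxtrot
i=2: L=golf=BASE, R=delta -> take RIGHT -> delta
Index 1 -> foxtrot

Answer: foxtrot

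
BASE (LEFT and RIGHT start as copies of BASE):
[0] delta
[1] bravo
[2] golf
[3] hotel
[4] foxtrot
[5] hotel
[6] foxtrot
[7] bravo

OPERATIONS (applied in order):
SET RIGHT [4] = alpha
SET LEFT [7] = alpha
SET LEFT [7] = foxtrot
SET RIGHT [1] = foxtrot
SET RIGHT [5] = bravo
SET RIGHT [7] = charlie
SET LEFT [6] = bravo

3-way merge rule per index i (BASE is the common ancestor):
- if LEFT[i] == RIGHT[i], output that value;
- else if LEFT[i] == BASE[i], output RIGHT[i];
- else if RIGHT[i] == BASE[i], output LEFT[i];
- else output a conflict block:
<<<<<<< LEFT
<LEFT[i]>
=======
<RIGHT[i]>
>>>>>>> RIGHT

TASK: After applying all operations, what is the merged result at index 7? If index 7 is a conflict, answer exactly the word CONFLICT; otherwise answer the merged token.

Answer: CONFLICT

Derivation:
Final LEFT:  [delta, bravo, golf, hotel, foxtrot, hotel, bravo, foxtrot]
Final RIGHT: [delta, foxtrot, golf, hotel, alpha, bravo, foxtrot, charlie]
i=0: L=delta R=delta -> agree -> delta
i=1: L=bravo=BASE, R=foxtrot -> take RIGHT -> foxtrot
i=2: L=golf R=golf -> agree -> golf
i=3: L=hotel R=hotel -> agree -> hotel
i=4: L=foxtrot=BASE, R=alpha -> take RIGHT -> alpha
i=5: L=hotel=BASE, R=bravo -> take RIGHT -> bravo
i=6: L=bravo, R=foxtrot=BASE -> take LEFT -> bravo
i=7: BASE=bravo L=foxtrot R=charlie all differ -> CONFLICT
Index 7 -> CONFLICT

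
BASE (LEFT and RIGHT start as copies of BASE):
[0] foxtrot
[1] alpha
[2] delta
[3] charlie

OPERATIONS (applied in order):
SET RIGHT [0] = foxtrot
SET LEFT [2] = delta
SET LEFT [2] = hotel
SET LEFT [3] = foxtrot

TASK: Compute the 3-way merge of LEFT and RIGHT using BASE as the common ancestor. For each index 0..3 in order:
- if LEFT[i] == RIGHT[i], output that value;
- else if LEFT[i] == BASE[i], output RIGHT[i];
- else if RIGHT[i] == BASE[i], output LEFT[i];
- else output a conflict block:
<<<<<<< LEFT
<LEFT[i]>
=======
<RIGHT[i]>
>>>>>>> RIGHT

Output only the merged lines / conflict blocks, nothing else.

Answer: foxtrot
alpha
hotel
foxtrot

Derivation:
Final LEFT:  [foxtrot, alpha, hotel, foxtrot]
Final RIGHT: [foxtrot, alpha, delta, charlie]
i=0: L=foxtrot R=foxtrot -> agree -> foxtrot
i=1: L=alpha R=alpha -> agree -> alpha
i=2: L=hotel, R=delta=BASE -> take LEFT -> hotel
i=3: L=foxtrot, R=charlie=BASE -> take LEFT -> foxtrot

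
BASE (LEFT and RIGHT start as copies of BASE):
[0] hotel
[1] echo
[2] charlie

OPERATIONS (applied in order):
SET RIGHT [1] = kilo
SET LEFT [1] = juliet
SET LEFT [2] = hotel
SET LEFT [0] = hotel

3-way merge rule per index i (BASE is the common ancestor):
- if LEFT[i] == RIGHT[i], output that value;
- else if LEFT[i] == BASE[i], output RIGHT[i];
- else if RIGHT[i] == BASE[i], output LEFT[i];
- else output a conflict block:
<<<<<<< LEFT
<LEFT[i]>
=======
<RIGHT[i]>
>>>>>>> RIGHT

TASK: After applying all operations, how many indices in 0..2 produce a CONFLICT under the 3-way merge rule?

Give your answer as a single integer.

Answer: 1

Derivation:
Final LEFT:  [hotel, juliet, hotel]
Final RIGHT: [hotel, kilo, charlie]
i=0: L=hotel R=hotel -> agree -> hotel
i=1: BASE=echo L=juliet R=kilo all differ -> CONFLICT
i=2: L=hotel, R=charlie=BASE -> take LEFT -> hotel
Conflict count: 1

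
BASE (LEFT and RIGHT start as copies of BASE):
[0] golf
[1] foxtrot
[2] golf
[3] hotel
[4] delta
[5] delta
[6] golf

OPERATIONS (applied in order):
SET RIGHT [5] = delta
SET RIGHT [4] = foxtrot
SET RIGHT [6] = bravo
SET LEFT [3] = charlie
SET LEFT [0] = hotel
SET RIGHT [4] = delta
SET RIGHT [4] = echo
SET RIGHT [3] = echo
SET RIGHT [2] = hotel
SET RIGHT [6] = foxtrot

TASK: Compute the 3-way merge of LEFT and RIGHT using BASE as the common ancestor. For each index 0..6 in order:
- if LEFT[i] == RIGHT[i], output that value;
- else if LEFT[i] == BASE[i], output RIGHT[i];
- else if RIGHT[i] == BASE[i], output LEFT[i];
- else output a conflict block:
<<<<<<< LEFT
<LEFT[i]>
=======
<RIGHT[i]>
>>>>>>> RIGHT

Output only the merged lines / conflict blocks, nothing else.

Final LEFT:  [hotel, foxtrot, golf, charlie, delta, delta, golf]
Final RIGHT: [golf, foxtrot, hotel, echo, echo, delta, foxtrot]
i=0: L=hotel, R=golf=BASE -> take LEFT -> hotel
i=1: L=foxtrot R=foxtrot -> agree -> foxtrot
i=2: L=golf=BASE, R=hotel -> take RIGHT -> hotel
i=3: BASE=hotel L=charlie R=echo all differ -> CONFLICT
i=4: L=delta=BASE, R=echo -> take RIGHT -> echo
i=5: L=delta R=delta -> agree -> delta
i=6: L=golf=BASE, R=foxtrot -> take RIGHT -> foxtrot

Answer: hotel
foxtrot
hotel
<<<<<<< LEFT
charlie
=======
echo
>>>>>>> RIGHT
echo
delta
foxtrot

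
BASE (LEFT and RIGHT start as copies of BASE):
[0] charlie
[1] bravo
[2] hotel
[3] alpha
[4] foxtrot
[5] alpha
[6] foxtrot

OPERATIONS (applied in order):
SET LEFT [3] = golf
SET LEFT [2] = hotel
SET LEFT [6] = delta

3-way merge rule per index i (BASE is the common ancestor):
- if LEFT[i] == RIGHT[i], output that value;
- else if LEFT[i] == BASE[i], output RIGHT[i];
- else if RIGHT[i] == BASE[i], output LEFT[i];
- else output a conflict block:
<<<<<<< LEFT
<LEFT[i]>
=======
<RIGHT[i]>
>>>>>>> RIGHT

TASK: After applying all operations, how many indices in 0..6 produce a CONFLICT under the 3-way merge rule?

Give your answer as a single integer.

Final LEFT:  [charlie, bravo, hotel, golf, foxtrot, alpha, delta]
Final RIGHT: [charlie, bravo, hotel, alpha, foxtrot, alpha, foxtrot]
i=0: L=charlie R=charlie -> agree -> charlie
i=1: L=bravo R=bravo -> agree -> bravo
i=2: L=hotel R=hotel -> agree -> hotel
i=3: L=golf, R=alpha=BASE -> take LEFT -> golf
i=4: L=foxtrot R=foxtrot -> agree -> foxtrot
i=5: L=alpha R=alpha -> agree -> alpha
i=6: L=delta, R=foxtrot=BASE -> take LEFT -> delta
Conflict count: 0

Answer: 0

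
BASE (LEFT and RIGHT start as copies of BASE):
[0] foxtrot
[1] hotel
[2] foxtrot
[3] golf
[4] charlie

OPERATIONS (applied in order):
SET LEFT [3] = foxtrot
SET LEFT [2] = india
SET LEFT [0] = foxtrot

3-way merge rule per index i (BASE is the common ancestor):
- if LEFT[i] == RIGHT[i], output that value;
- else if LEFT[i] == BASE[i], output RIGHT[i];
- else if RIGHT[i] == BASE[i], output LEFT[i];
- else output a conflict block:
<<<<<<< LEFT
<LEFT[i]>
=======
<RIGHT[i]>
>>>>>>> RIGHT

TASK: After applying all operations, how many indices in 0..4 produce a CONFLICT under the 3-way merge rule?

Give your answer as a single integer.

Answer: 0

Derivation:
Final LEFT:  [foxtrot, hotel, india, foxtrot, charlie]
Final RIGHT: [foxtrot, hotel, foxtrot, golf, charlie]
i=0: L=foxtrot R=foxtrot -> agree -> foxtrot
i=1: L=hotel R=hotel -> agree -> hotel
i=2: L=india, R=foxtrot=BASE -> take LEFT -> india
i=3: L=foxtrot, R=golf=BASE -> take LEFT -> foxtrot
i=4: L=charlie R=charlie -> agree -> charlie
Conflict count: 0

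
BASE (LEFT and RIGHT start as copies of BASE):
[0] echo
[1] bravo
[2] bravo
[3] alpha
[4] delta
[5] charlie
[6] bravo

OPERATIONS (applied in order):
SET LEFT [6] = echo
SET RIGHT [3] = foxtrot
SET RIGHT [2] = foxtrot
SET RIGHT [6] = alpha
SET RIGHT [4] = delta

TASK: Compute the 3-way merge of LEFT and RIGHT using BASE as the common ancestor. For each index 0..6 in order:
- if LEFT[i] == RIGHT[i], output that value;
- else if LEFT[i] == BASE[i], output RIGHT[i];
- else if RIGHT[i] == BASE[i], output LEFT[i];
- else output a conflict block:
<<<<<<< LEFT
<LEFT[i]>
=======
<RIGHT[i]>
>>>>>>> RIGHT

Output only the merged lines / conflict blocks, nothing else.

Answer: echo
bravo
foxtrot
foxtrot
delta
charlie
<<<<<<< LEFT
echo
=======
alpha
>>>>>>> RIGHT

Derivation:
Final LEFT:  [echo, bravo, bravo, alpha, delta, charlie, echo]
Final RIGHT: [echo, bravo, foxtrot, foxtrot, delta, charlie, alpha]
i=0: L=echo R=echo -> agree -> echo
i=1: L=bravo R=bravo -> agree -> bravo
i=2: L=bravo=BASE, R=foxtrot -> take RIGHT -> foxtrot
i=3: L=alpha=BASE, R=foxtrot -> take RIGHT -> foxtrot
i=4: L=delta R=delta -> agree -> delta
i=5: L=charlie R=charlie -> agree -> charlie
i=6: BASE=bravo L=echo R=alpha all differ -> CONFLICT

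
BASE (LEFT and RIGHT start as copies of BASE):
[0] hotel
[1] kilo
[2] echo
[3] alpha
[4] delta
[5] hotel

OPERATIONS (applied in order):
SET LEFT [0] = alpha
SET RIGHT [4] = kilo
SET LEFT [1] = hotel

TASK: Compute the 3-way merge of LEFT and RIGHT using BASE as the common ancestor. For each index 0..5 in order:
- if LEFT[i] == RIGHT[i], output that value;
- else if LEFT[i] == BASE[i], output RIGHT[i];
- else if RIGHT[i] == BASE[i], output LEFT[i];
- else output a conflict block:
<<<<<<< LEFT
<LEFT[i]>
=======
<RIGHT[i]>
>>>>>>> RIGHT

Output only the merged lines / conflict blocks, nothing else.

Answer: alpha
hotel
echo
alpha
kilo
hotel

Derivation:
Final LEFT:  [alpha, hotel, echo, alpha, delta, hotel]
Final RIGHT: [hotel, kilo, echo, alpha, kilo, hotel]
i=0: L=alpha, R=hotel=BASE -> take LEFT -> alpha
i=1: L=hotel, R=kilo=BASE -> take LEFT -> hotel
i=2: L=echo R=echo -> agree -> echo
i=3: L=alpha R=alpha -> agree -> alpha
i=4: L=delta=BASE, R=kilo -> take RIGHT -> kilo
i=5: L=hotel R=hotel -> agree -> hotel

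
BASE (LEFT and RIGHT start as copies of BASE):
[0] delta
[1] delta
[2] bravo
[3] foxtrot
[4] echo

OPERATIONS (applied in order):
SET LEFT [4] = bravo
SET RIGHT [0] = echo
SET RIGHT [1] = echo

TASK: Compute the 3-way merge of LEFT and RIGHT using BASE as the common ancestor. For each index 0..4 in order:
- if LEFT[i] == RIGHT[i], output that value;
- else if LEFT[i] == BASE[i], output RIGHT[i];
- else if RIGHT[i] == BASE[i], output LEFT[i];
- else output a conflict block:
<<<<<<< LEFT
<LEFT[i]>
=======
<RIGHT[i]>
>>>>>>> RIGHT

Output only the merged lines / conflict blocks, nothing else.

Final LEFT:  [delta, delta, bravo, foxtrot, bravo]
Final RIGHT: [echo, echo, bravo, foxtrot, echo]
i=0: L=delta=BASE, R=echo -> take RIGHT -> echo
i=1: L=delta=BASE, R=echo -> take RIGHT -> echo
i=2: L=bravo R=bravo -> agree -> bravo
i=3: L=foxtrot R=foxtrot -> agree -> foxtrot
i=4: L=bravo, R=echo=BASE -> take LEFT -> bravo

Answer: echo
echo
bravo
foxtrot
bravo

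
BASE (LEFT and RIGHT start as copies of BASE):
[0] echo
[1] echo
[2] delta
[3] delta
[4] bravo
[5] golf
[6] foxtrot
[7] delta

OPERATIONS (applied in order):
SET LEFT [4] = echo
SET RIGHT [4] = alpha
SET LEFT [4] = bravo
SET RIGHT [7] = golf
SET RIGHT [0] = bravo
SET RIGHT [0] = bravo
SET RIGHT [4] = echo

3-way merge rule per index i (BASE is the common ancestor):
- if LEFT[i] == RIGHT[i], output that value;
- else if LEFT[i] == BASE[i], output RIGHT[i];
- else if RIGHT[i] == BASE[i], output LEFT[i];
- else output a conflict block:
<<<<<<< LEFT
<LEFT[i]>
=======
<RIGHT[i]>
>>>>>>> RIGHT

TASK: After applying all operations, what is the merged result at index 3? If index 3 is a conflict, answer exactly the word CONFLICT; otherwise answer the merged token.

Answer: delta

Derivation:
Final LEFT:  [echo, echo, delta, delta, bravo, golf, foxtrot, delta]
Final RIGHT: [bravo, echo, delta, delta, echo, golf, foxtrot, golf]
i=0: L=echo=BASE, R=bravo -> take RIGHT -> bravo
i=1: L=echo R=echo -> agree -> echo
i=2: L=delta R=delta -> agree -> delta
i=3: L=delta R=delta -> agree -> delta
i=4: L=bravo=BASE, R=echo -> take RIGHT -> echo
i=5: L=golf R=golf -> agree -> golf
i=6: L=foxtrot R=foxtrot -> agree -> foxtrot
i=7: L=delta=BASE, R=golf -> take RIGHT -> golf
Index 3 -> delta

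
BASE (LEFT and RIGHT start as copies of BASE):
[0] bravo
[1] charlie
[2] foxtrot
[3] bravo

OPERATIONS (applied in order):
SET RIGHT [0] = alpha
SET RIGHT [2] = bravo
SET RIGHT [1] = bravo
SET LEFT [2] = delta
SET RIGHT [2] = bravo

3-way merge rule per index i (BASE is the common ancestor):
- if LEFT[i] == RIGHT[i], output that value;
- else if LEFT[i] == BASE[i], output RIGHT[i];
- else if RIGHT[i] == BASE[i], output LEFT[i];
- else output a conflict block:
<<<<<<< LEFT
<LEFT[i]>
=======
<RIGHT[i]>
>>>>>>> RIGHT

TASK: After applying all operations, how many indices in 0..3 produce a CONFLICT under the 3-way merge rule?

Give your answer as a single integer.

Answer: 1

Derivation:
Final LEFT:  [bravo, charlie, delta, bravo]
Final RIGHT: [alpha, bravo, bravo, bravo]
i=0: L=bravo=BASE, R=alpha -> take RIGHT -> alpha
i=1: L=charlie=BASE, R=bravo -> take RIGHT -> bravo
i=2: BASE=foxtrot L=delta R=bravo all differ -> CONFLICT
i=3: L=bravo R=bravo -> agree -> bravo
Conflict count: 1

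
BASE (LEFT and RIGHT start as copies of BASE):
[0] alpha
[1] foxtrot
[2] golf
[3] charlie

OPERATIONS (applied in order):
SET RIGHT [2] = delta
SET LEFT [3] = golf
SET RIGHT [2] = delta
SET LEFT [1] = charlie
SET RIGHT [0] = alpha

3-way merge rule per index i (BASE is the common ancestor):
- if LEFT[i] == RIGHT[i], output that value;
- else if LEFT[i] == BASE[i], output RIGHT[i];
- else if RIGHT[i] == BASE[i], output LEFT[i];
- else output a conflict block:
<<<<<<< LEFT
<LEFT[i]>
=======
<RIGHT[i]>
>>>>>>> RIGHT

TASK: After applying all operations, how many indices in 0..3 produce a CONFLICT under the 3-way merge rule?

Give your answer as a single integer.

Answer: 0

Derivation:
Final LEFT:  [alpha, charlie, golf, golf]
Final RIGHT: [alpha, foxtrot, delta, charlie]
i=0: L=alpha R=alpha -> agree -> alpha
i=1: L=charlie, R=foxtrot=BASE -> take LEFT -> charlie
i=2: L=golf=BASE, R=delta -> take RIGHT -> delta
i=3: L=golf, R=charlie=BASE -> take LEFT -> golf
Conflict count: 0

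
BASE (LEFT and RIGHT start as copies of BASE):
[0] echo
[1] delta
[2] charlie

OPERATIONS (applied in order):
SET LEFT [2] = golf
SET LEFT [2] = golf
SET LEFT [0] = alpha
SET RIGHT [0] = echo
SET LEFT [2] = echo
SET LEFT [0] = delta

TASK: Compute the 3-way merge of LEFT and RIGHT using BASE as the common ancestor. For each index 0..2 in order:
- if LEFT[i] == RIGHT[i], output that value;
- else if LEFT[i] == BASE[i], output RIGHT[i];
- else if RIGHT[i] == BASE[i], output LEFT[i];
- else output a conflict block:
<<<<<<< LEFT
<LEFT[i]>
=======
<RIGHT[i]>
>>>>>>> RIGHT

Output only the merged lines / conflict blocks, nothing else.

Final LEFT:  [delta, delta, echo]
Final RIGHT: [echo, delta, charlie]
i=0: L=delta, R=echo=BASE -> take LEFT -> delta
i=1: L=delta R=delta -> agree -> delta
i=2: L=echo, R=charlie=BASE -> take LEFT -> echo

Answer: delta
delta
echo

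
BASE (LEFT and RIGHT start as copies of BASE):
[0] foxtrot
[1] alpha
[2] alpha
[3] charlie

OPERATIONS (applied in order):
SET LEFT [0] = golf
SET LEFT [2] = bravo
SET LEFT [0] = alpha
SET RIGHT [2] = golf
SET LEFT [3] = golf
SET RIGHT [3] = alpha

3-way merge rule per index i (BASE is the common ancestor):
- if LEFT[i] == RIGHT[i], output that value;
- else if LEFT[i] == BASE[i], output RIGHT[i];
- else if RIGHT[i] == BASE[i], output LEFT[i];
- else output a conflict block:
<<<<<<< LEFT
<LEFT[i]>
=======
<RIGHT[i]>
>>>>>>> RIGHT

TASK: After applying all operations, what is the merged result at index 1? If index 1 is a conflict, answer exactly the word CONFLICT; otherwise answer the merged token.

Final LEFT:  [alpha, alpha, bravo, golf]
Final RIGHT: [foxtrot, alpha, golf, alpha]
i=0: L=alpha, R=foxtrot=BASE -> take LEFT -> alpha
i=1: L=alpha R=alpha -> agree -> alpha
i=2: BASE=alpha L=bravo R=golf all differ -> CONFLICT
i=3: BASE=charlie L=golf R=alpha all differ -> CONFLICT
Index 1 -> alpha

Answer: alpha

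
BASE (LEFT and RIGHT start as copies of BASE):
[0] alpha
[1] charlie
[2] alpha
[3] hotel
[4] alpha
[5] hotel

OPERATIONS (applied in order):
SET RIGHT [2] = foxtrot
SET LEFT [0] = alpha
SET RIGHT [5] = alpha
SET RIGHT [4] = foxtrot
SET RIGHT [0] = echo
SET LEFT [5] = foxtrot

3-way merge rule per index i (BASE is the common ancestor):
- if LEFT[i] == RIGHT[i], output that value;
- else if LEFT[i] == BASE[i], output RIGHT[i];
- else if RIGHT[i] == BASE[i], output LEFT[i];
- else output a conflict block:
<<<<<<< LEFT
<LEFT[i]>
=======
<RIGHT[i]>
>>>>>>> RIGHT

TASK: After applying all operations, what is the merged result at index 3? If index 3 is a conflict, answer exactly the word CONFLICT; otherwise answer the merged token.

Answer: hotel

Derivation:
Final LEFT:  [alpha, charlie, alpha, hotel, alpha, foxtrot]
Final RIGHT: [echo, charlie, foxtrot, hotel, foxtrot, alpha]
i=0: L=alpha=BASE, R=echo -> take RIGHT -> echo
i=1: L=charlie R=charlie -> agree -> charlie
i=2: L=alpha=BASE, R=foxtrot -> take RIGHT -> foxtrot
i=3: L=hotel R=hotel -> agree -> hotel
i=4: L=alpha=BASE, R=foxtrot -> take RIGHT -> foxtrot
i=5: BASE=hotel L=foxtrot R=alpha all differ -> CONFLICT
Index 3 -> hotel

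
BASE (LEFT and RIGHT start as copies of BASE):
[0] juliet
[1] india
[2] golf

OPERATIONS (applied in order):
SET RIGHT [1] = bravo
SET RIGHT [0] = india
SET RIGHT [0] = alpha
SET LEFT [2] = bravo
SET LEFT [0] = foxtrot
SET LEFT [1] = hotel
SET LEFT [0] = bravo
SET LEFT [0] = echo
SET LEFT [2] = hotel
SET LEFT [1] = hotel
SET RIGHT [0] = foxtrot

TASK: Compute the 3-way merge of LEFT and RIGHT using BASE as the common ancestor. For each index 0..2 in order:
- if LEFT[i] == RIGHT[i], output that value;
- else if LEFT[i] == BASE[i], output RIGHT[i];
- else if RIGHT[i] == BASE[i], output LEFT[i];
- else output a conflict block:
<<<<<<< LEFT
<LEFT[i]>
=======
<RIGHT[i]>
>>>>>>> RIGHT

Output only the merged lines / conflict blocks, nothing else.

Answer: <<<<<<< LEFT
echo
=======
foxtrot
>>>>>>> RIGHT
<<<<<<< LEFT
hotel
=======
bravo
>>>>>>> RIGHT
hotel

Derivation:
Final LEFT:  [echo, hotel, hotel]
Final RIGHT: [foxtrot, bravo, golf]
i=0: BASE=juliet L=echo R=foxtrot all differ -> CONFLICT
i=1: BASE=india L=hotel R=bravo all differ -> CONFLICT
i=2: L=hotel, R=golf=BASE -> take LEFT -> hotel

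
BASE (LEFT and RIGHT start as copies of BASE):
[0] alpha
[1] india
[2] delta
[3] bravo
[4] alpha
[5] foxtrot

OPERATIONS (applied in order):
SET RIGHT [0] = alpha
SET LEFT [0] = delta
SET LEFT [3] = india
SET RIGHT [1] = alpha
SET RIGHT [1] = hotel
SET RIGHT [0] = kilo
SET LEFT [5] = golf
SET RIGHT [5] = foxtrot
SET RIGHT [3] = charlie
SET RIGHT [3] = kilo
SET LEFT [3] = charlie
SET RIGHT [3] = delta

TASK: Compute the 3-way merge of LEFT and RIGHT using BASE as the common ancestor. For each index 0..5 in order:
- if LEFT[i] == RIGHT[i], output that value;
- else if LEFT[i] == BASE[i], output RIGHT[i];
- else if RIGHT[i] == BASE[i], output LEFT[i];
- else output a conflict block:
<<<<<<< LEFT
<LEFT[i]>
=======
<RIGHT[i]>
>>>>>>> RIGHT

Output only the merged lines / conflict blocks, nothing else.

Answer: <<<<<<< LEFT
delta
=======
kilo
>>>>>>> RIGHT
hotel
delta
<<<<<<< LEFT
charlie
=======
delta
>>>>>>> RIGHT
alpha
golf

Derivation:
Final LEFT:  [delta, india, delta, charlie, alpha, golf]
Final RIGHT: [kilo, hotel, delta, delta, alpha, foxtrot]
i=0: BASE=alpha L=delta R=kilo all differ -> CONFLICT
i=1: L=india=BASE, R=hotel -> take RIGHT -> hotel
i=2: L=delta R=delta -> agree -> delta
i=3: BASE=bravo L=charlie R=delta all differ -> CONFLICT
i=4: L=alpha R=alpha -> agree -> alpha
i=5: L=golf, R=foxtrot=BASE -> take LEFT -> golf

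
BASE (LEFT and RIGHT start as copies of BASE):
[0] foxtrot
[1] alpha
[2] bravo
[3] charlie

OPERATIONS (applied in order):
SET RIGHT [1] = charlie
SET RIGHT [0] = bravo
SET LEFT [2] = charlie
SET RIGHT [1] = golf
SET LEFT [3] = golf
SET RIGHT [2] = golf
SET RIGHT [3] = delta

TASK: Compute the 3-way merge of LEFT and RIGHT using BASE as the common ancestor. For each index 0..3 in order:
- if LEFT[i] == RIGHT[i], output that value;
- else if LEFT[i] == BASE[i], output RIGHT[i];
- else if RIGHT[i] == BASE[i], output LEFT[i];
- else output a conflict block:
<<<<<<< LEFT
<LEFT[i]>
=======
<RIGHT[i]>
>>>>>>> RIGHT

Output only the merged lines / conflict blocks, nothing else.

Final LEFT:  [foxtrot, alpha, charlie, golf]
Final RIGHT: [bravo, golf, golf, delta]
i=0: L=foxtrot=BASE, R=bravo -> take RIGHT -> bravo
i=1: L=alpha=BASE, R=golf -> take RIGHT -> golf
i=2: BASE=bravo L=charlie R=golf all differ -> CONFLICT
i=3: BASE=charlie L=golf R=delta all differ -> CONFLICT

Answer: bravo
golf
<<<<<<< LEFT
charlie
=======
golf
>>>>>>> RIGHT
<<<<<<< LEFT
golf
=======
delta
>>>>>>> RIGHT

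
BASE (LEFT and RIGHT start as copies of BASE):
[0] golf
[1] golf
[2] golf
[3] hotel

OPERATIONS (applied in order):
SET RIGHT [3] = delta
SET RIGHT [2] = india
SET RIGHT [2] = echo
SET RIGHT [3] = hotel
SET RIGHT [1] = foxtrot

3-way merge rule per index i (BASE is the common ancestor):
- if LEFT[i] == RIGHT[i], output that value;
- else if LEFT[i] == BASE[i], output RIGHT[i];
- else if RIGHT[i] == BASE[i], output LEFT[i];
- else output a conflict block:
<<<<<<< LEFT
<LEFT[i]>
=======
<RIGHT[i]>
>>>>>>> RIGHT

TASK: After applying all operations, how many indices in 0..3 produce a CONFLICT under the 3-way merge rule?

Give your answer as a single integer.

Answer: 0

Derivation:
Final LEFT:  [golf, golf, golf, hotel]
Final RIGHT: [golf, foxtrot, echo, hotel]
i=0: L=golf R=golf -> agree -> golf
i=1: L=golf=BASE, R=foxtrot -> take RIGHT -> foxtrot
i=2: L=golf=BASE, R=echo -> take RIGHT -> echo
i=3: L=hotel R=hotel -> agree -> hotel
Conflict count: 0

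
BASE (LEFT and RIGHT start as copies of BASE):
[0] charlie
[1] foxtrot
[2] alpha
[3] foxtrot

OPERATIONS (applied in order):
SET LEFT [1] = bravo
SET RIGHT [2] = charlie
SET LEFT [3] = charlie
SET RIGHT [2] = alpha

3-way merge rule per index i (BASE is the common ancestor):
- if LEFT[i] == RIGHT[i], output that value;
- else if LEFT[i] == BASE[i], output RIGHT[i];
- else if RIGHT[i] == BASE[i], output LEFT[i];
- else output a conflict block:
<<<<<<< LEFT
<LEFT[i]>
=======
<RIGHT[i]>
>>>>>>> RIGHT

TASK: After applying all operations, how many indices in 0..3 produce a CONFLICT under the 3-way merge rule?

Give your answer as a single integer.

Final LEFT:  [charlie, bravo, alpha, charlie]
Final RIGHT: [charlie, foxtrot, alpha, foxtrot]
i=0: L=charlie R=charlie -> agree -> charlie
i=1: L=bravo, R=foxtrot=BASE -> take LEFT -> bravo
i=2: L=alpha R=alpha -> agree -> alpha
i=3: L=charlie, R=foxtrot=BASE -> take LEFT -> charlie
Conflict count: 0

Answer: 0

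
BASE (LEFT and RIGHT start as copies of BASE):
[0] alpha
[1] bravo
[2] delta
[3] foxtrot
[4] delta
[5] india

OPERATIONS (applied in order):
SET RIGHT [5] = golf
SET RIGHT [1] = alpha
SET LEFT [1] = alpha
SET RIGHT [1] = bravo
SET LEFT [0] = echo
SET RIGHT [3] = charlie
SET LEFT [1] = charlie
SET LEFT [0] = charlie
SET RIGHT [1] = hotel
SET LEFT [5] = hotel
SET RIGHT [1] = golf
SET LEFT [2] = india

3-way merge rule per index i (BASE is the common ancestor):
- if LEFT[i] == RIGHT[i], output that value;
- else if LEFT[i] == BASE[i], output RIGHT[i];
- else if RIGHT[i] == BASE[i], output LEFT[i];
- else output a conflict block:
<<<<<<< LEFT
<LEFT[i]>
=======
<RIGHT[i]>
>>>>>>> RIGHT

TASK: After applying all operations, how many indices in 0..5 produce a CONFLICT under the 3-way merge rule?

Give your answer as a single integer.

Answer: 2

Derivation:
Final LEFT:  [charlie, charlie, india, foxtrot, delta, hotel]
Final RIGHT: [alpha, golf, delta, charlie, delta, golf]
i=0: L=charlie, R=alpha=BASE -> take LEFT -> charlie
i=1: BASE=bravo L=charlie R=golf all differ -> CONFLICT
i=2: L=india, R=delta=BASE -> take LEFT -> india
i=3: L=foxtrot=BASE, R=charlie -> take RIGHT -> charlie
i=4: L=delta R=delta -> agree -> delta
i=5: BASE=india L=hotel R=golf all differ -> CONFLICT
Conflict count: 2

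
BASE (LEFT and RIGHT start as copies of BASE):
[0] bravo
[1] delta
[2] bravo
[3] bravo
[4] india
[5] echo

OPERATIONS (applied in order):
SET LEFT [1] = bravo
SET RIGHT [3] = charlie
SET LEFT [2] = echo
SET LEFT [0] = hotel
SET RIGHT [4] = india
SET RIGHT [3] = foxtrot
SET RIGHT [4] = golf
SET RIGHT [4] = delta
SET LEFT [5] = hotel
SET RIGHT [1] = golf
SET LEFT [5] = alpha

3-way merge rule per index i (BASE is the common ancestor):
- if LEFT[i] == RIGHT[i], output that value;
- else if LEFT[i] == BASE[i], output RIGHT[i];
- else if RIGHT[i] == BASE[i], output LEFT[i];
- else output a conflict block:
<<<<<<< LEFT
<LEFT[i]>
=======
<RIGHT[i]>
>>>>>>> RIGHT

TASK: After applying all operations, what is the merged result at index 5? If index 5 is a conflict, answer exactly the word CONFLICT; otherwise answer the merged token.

Final LEFT:  [hotel, bravo, echo, bravo, india, alpha]
Final RIGHT: [bravo, golf, bravo, foxtrot, delta, echo]
i=0: L=hotel, R=bravo=BASE -> take LEFT -> hotel
i=1: BASE=delta L=bravo R=golf all differ -> CONFLICT
i=2: L=echo, R=bravo=BASE -> take LEFT -> echo
i=3: L=bravo=BASE, R=foxtrot -> take RIGHT -> foxtrot
i=4: L=india=BASE, R=delta -> take RIGHT -> delta
i=5: L=alpha, R=echo=BASE -> take LEFT -> alpha
Index 5 -> alpha

Answer: alpha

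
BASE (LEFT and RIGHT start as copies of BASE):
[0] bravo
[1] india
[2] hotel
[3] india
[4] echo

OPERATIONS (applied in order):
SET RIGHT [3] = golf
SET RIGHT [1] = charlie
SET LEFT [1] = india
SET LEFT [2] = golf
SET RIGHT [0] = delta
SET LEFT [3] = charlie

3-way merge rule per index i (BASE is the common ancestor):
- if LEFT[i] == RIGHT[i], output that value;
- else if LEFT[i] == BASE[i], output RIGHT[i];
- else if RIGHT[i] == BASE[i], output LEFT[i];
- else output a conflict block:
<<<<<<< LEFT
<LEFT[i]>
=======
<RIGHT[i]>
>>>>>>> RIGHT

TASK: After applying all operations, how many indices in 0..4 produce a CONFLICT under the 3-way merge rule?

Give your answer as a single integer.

Answer: 1

Derivation:
Final LEFT:  [bravo, india, golf, charlie, echo]
Final RIGHT: [delta, charlie, hotel, golf, echo]
i=0: L=bravo=BASE, R=delta -> take RIGHT -> delta
i=1: L=india=BASE, R=charlie -> take RIGHT -> charlie
i=2: L=golf, R=hotel=BASE -> take LEFT -> golf
i=3: BASE=india L=charlie R=golf all differ -> CONFLICT
i=4: L=echo R=echo -> agree -> echo
Conflict count: 1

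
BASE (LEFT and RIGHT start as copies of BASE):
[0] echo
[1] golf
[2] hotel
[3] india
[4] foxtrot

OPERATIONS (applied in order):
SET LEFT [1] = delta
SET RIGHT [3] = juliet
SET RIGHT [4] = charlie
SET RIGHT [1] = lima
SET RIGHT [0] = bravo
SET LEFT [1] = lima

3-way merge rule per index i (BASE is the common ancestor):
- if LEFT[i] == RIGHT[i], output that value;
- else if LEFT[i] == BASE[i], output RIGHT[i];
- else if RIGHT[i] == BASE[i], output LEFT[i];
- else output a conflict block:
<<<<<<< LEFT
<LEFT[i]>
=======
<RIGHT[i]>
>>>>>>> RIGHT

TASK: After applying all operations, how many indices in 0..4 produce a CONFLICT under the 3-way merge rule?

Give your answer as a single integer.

Answer: 0

Derivation:
Final LEFT:  [echo, lima, hotel, india, foxtrot]
Final RIGHT: [bravo, lima, hotel, juliet, charlie]
i=0: L=echo=BASE, R=bravo -> take RIGHT -> bravo
i=1: L=lima R=lima -> agree -> lima
i=2: L=hotel R=hotel -> agree -> hotel
i=3: L=india=BASE, R=juliet -> take RIGHT -> juliet
i=4: L=foxtrot=BASE, R=charlie -> take RIGHT -> charlie
Conflict count: 0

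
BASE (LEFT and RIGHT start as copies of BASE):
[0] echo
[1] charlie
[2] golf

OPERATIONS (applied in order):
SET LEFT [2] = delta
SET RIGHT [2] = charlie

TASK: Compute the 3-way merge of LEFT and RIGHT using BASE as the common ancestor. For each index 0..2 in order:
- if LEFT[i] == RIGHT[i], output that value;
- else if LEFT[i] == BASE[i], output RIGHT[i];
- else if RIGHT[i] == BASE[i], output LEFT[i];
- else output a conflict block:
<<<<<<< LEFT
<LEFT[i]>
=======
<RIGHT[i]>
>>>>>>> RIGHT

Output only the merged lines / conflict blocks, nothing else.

Final LEFT:  [echo, charlie, delta]
Final RIGHT: [echo, charlie, charlie]
i=0: L=echo R=echo -> agree -> echo
i=1: L=charlie R=charlie -> agree -> charlie
i=2: BASE=golf L=delta R=charlie all differ -> CONFLICT

Answer: echo
charlie
<<<<<<< LEFT
delta
=======
charlie
>>>>>>> RIGHT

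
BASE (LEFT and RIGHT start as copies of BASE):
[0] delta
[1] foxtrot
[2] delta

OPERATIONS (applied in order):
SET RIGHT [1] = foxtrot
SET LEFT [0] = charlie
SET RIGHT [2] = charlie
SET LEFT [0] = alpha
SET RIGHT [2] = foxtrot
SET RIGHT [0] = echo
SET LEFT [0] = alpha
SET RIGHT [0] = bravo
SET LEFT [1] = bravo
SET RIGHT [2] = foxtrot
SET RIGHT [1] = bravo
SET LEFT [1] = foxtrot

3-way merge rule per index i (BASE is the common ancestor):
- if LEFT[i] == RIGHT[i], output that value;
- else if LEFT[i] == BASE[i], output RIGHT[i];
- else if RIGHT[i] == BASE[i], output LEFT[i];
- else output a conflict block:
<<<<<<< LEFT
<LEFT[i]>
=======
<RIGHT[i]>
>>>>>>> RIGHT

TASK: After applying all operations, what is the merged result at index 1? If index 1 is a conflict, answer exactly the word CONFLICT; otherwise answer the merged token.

Final LEFT:  [alpha, foxtrot, delta]
Final RIGHT: [bravo, bravo, foxtrot]
i=0: BASE=delta L=alpha R=bravo all differ -> CONFLICT
i=1: L=foxtrot=BASE, R=bravo -> take RIGHT -> bravo
i=2: L=delta=BASE, R=foxtrot -> take RIGHT -> foxtrot
Index 1 -> bravo

Answer: bravo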